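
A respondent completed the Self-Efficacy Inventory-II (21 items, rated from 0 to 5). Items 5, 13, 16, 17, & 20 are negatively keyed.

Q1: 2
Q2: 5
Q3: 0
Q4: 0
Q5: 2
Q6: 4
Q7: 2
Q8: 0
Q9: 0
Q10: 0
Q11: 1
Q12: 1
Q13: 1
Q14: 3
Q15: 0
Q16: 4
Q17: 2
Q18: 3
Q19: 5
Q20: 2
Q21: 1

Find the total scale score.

Reversing items 5, 13, 16, 17, & 20 with 5 − raw:
Total = 2 + 5 + 0 + 0 + (5−2) + 4 + 2 + 0 + 0 + 0 + 1 + 1 + (5−1) + 3 + 0 + (5−4) + (5−2) + 3 + 5 + (5−2) + 1
      = 2 + 5 + 0 + 0 + 3 + 4 + 2 + 0 + 0 + 0 + 1 + 1 + 4 + 3 + 0 + 1 + 3 + 3 + 5 + 3 + 1 = 41

41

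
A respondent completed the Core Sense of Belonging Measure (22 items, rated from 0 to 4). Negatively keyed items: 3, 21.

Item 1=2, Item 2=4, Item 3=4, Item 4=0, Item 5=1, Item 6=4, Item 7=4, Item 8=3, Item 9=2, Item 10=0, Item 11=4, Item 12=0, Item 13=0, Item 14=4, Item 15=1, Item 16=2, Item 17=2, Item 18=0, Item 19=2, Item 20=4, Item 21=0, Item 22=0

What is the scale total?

Reverse-coded items (reversed = (0+4) − raw = 4 − raw):
  item 3: 4 − 4 = 0
  item 21: 4 − 0 = 4
After reverse-coding: 2, 4, 0, 0, 1, 4, 4, 3, 2, 0, 4, 0, 0, 4, 1, 2, 2, 0, 2, 4, 4, 0
Total = 2 + 4 + 0 + 0 + 1 + 4 + 4 + 3 + 2 + 0 + 4 + 0 + 0 + 4 + 1 + 2 + 2 + 0 + 2 + 4 + 4 + 0 = 43

43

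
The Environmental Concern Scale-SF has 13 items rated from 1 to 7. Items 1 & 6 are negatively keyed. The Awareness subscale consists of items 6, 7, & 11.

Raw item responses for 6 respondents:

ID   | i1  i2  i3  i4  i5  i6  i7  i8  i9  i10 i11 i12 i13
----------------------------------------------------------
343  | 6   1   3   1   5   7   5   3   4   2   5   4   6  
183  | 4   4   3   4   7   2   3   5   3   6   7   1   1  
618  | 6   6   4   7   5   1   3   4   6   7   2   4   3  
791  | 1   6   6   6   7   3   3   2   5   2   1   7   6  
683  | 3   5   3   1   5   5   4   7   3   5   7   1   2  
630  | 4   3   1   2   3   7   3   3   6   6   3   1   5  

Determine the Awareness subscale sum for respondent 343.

Respondent 343 raw: 6, 1, 3, 1, 5, 7, 5, 3, 4, 2, 5, 4, 6.
Awareness items: 6, 7, 11.
Reverse-coded (reversed = (1+7) − raw = 8 − raw):
  item 6: 8 − 7 = 1
  item 7: 5
  item 11: 5
Sum = 1 + 5 + 5 = 11

11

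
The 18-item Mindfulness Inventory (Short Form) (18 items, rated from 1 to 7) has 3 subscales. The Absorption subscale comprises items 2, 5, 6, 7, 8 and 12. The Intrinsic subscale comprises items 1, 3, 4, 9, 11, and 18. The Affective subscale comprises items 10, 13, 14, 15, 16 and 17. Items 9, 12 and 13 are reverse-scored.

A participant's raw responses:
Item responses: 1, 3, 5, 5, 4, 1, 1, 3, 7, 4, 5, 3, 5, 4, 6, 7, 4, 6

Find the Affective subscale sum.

28

Affective items: 10, 13, 14, 15, 16, 17.
Of these, item 13 is reverse-scored; reverse-coded value = 8 − response.
  item 10: 4
  item 13: 8 − 5 = 3
  item 14: 4
  item 15: 6
  item 16: 7
  item 17: 4
Sum = 4 + 3 + 4 + 6 + 7 + 4 = 28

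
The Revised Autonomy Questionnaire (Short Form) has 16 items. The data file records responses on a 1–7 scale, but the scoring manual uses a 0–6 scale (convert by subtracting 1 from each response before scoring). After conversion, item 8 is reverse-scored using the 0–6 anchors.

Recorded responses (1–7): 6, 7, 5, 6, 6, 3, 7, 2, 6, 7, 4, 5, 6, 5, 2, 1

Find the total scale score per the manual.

66

Convert to 0–6: 5, 6, 4, 5, 5, 2, 6, 1, 5, 6, 3, 4, 5, 4, 1, 0
Reverse-coded (reverse-coded value = 6 − response):
  item 8: 6 − 1 = 5
Scored: 5, 6, 4, 5, 5, 2, 6, 5, 5, 6, 3, 4, 5, 4, 1, 0
Total = 66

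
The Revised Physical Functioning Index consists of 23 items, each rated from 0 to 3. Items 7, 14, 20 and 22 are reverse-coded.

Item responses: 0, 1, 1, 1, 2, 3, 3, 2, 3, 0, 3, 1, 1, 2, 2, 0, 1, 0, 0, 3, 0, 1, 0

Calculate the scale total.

24

Reverse-coded items (reverse-coded value = 3 − response):
  item 7: 3 − 3 = 0
  item 14: 3 − 2 = 1
  item 20: 3 − 3 = 0
  item 22: 3 − 1 = 2
Scored responses: 0, 1, 1, 1, 2, 3, 0, 2, 3, 0, 3, 1, 1, 1, 2, 0, 1, 0, 0, 0, 0, 2, 0
Total = 0 + 1 + 1 + 1 + 2 + 3 + 0 + 2 + 3 + 0 + 3 + 1 + 1 + 1 + 2 + 0 + 1 + 0 + 0 + 0 + 0 + 2 + 0 = 24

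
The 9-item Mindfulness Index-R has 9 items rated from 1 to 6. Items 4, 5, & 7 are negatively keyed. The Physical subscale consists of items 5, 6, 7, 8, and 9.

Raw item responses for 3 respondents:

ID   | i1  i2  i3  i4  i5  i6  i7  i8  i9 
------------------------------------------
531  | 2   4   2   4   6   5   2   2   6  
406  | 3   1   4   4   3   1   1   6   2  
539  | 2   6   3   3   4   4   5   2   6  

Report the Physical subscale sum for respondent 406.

19

Respondent 406 raw: 3, 1, 4, 4, 3, 1, 1, 6, 2.
Physical items: 5, 6, 7, 8, 9.
Reverse-coded (reverse-coded value = 7 − response):
  item 5: 7 − 3 = 4
  item 6: 1
  item 7: 7 − 1 = 6
  item 8: 6
  item 9: 2
Sum = 4 + 1 + 6 + 6 + 2 = 19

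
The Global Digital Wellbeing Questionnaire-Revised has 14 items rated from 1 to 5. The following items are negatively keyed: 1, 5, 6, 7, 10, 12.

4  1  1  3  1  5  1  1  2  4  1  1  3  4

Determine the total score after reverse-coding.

Negatively keyed items use 6 − raw:
  item 1: 6 − 4 = 2
  item 5: 6 − 1 = 5
  item 6: 6 − 5 = 1
  item 7: 6 − 1 = 5
  item 10: 6 − 4 = 2
  item 12: 6 − 1 = 5
Scored items: 2, 1, 1, 3, 5, 1, 5, 1, 2, 2, 1, 5, 3, 4
Total = 2 + 1 + 1 + 3 + 5 + 1 + 5 + 1 + 2 + 2 + 1 + 5 + 3 + 4 = 36

36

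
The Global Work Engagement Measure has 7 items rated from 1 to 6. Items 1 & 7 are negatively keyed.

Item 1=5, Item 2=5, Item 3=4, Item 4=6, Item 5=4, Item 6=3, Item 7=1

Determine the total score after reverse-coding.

30

Reversing items 1 and 7 with 7 − raw:
Total = (7−5) + 5 + 4 + 6 + 4 + 3 + (7−1)
      = 2 + 5 + 4 + 6 + 4 + 3 + 6 = 30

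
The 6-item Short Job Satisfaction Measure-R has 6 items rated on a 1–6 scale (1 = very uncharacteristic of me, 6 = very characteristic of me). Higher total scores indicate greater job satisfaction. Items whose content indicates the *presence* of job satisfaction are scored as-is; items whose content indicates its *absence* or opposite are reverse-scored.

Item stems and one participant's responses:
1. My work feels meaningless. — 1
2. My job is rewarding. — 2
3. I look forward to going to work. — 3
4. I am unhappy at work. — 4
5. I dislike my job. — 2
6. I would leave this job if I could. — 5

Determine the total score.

21

Items 1, 4, 5, 6 describe the absence/opposite of job satisfaction → reverse-score.
on a 1–6 scale, reversed = 7 − raw.
  item 1: 7 − 1 = 6
  item 2: 2
  item 3: 3
  item 4: 7 − 4 = 3
  item 5: 7 − 2 = 5
  item 6: 7 − 5 = 2
Total = 6 + 2 + 3 + 3 + 5 + 2 = 21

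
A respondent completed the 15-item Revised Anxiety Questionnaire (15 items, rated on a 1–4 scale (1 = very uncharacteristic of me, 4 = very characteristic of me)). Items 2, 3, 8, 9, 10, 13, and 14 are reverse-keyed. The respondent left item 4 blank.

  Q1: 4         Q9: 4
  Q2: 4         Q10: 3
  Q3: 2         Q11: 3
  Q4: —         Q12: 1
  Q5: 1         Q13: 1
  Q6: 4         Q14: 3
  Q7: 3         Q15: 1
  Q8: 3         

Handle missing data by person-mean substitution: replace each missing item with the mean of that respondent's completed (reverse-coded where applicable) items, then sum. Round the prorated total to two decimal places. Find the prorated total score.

Reverse-coded (reverse-coded value = 5 − response):
  item 2: 5 − 4 = 1
  item 3: 5 − 2 = 3
  item 8: 5 − 3 = 2
  item 9: 5 − 4 = 1
  item 10: 5 − 3 = 2
  item 13: 5 − 1 = 4
  item 14: 5 − 3 = 2
Completed scored items (14 of 15): 4, 1, 3, 1, 4, 3, 2, 1, 2, 3, 1, 4, 2, 1; sum = 32.
Person mean = 32 / 14 ≈ 2.2857
Prorated total = (32 / 14) × 15 = 34.29 (to 2 dp)

34.29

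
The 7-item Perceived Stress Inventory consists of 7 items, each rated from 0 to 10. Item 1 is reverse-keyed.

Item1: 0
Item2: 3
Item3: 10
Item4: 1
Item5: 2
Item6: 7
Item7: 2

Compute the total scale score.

Reversing item 1 with 10 − raw:
Total = (10−0) + 3 + 10 + 1 + 2 + 7 + 2
      = 10 + 3 + 10 + 1 + 2 + 7 + 2 = 35

35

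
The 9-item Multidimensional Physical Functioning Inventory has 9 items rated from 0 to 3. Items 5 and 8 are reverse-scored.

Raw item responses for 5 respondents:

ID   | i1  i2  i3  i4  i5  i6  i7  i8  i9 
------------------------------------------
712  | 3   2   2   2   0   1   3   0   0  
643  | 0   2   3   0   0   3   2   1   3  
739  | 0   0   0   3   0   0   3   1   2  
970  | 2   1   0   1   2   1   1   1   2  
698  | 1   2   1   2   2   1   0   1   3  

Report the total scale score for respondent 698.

Respondent 698 raw: 1, 2, 1, 2, 2, 1, 0, 1, 3.
Reverse-coded (reversed = (0+3) − raw = 3 − raw):
  item 1: 1
  item 2: 2
  item 3: 1
  item 4: 2
  item 5: 3 − 2 = 1
  item 6: 1
  item 7: 0
  item 8: 3 − 1 = 2
  item 9: 3
Sum = 1 + 2 + 1 + 2 + 1 + 1 + 0 + 2 + 3 = 13

13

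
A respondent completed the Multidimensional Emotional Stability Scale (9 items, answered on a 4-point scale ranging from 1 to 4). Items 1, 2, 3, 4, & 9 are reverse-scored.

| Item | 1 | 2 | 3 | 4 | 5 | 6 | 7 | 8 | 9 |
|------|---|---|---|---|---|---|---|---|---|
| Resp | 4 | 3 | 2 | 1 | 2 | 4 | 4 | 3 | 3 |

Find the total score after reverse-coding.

Apply reverse scoring (on a 1–4 scale, reversed = 5 − raw):
  item 1: 5 − 4 = 1
  item 2: 5 − 3 = 2
  item 3: 5 − 2 = 3
  item 4: 5 − 1 = 4
  item 9: 5 − 3 = 2
Scored items: 1, 2, 3, 4, 2, 4, 4, 3, 2
Total = 1 + 2 + 3 + 4 + 2 + 4 + 4 + 3 + 2 = 25

25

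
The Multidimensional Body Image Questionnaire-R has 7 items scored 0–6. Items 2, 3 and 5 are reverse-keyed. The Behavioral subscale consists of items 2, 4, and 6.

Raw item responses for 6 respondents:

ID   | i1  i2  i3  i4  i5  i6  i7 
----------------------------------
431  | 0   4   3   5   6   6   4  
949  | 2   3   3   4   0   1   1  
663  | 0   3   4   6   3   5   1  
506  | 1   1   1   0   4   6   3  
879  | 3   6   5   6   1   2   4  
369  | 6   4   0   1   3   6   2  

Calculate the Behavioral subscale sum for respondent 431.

Respondent 431 raw: 0, 4, 3, 5, 6, 6, 4.
Behavioral items: 2, 4, 6.
Reverse-coded (reverse-coded value = 6 − response):
  item 2: 6 − 4 = 2
  item 4: 5
  item 6: 6
Sum = 2 + 5 + 6 = 13

13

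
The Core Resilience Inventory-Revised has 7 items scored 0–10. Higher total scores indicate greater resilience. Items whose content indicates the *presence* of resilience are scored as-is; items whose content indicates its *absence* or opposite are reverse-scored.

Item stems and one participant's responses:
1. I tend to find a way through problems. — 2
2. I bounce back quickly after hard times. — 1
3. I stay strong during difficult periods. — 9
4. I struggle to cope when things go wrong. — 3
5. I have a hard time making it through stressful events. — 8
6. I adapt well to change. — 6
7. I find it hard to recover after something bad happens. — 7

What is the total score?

30

Items 4, 5, 7 describe the absence/opposite of resilience → reverse-score.
reversed = (0+10) − raw = 10 − raw.
  item 1: 2
  item 2: 1
  item 3: 9
  item 4: 10 − 3 = 7
  item 5: 10 − 8 = 2
  item 6: 6
  item 7: 10 − 7 = 3
Total = 2 + 1 + 9 + 7 + 2 + 6 + 3 = 30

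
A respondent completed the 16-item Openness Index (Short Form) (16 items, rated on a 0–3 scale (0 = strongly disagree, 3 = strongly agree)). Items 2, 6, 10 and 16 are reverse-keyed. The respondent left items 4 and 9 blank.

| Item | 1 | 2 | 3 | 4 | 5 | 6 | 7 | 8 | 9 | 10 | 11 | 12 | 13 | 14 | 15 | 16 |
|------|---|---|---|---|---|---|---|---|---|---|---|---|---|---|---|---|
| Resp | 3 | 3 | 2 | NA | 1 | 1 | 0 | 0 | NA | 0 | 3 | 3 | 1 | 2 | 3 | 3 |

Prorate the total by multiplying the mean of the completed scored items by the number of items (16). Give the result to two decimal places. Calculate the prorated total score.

26.29

Reverse-coded (reversed = (0+3) − raw = 3 − raw):
  item 2: 3 − 3 = 0
  item 6: 3 − 1 = 2
  item 10: 3 − 0 = 3
  item 16: 3 − 3 = 0
Completed scored items (14 of 16): 3, 0, 2, 1, 2, 0, 0, 3, 3, 3, 1, 2, 3, 0; sum = 23.
Person mean = 23 / 14 ≈ 1.6429
Prorated total = (23 / 14) × 16 = 26.29 (to 2 dp)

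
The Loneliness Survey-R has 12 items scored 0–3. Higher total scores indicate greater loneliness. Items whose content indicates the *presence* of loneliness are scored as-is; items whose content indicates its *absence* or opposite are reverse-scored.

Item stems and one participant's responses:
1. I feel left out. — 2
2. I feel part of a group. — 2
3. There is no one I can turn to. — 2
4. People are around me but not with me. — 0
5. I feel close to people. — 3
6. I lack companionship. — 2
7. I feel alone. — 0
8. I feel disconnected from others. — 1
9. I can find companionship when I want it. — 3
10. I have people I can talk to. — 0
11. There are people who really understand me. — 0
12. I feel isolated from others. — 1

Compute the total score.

15

Items 2, 5, 9, 10, 11 describe the absence/opposite of loneliness → reverse-score.
reverse-coded value = 3 − response.
  item 1: 2
  item 2: 3 − 2 = 1
  item 3: 2
  item 4: 0
  item 5: 3 − 3 = 0
  item 6: 2
  item 7: 0
  item 8: 1
  item 9: 3 − 3 = 0
  item 10: 3 − 0 = 3
  item 11: 3 − 0 = 3
  item 12: 1
Total = 2 + 1 + 2 + 0 + 0 + 2 + 0 + 1 + 0 + 3 + 3 + 1 = 15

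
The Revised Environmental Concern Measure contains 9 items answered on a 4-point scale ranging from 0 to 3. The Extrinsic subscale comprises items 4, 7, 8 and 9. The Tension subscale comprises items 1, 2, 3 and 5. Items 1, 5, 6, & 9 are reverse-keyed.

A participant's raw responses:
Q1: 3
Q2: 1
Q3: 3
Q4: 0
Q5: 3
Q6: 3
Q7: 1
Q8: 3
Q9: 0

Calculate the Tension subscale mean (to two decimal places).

Tension items: 1, 2, 3, 5.
Of these, items 1 and 5 are reverse-keyed; reverse-coded value = 3 − response.
  item 1: 3 − 3 = 0
  item 2: 1
  item 3: 3
  item 5: 3 − 3 = 0
Sum = 0 + 1 + 3 + 0 = 4
Mean = 4 / 4 = 1.00

1.00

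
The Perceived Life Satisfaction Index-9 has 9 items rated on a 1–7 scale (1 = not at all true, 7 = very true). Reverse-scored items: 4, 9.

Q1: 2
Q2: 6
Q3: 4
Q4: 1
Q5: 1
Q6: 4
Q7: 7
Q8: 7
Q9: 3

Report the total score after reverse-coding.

Reverse-scored items use 8 − raw:
  item 4: 8 − 1 = 7
  item 9: 8 − 3 = 5
Scored items: 2, 6, 4, 7, 1, 4, 7, 7, 5
Total = 2 + 6 + 4 + 7 + 1 + 4 + 7 + 7 + 5 = 43

43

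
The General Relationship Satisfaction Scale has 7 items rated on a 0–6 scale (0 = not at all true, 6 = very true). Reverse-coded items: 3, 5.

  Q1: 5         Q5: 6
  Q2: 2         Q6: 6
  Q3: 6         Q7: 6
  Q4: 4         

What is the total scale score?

23

Reverse-coded items use 6 − raw:
  item 3: 6 − 6 = 0
  item 5: 6 − 6 = 0
Scored items: 5, 2, 0, 4, 0, 6, 6
Total = 5 + 2 + 0 + 4 + 0 + 6 + 6 = 23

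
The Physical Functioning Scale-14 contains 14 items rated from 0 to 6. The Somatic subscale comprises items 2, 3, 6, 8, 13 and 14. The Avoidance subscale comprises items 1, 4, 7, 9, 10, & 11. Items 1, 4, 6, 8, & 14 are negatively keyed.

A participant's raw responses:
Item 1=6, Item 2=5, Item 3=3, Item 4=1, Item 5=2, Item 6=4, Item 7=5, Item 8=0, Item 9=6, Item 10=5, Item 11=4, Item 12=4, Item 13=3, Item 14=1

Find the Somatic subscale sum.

Somatic items: 2, 3, 6, 8, 13, 14.
Of these, items 6, 8, and 14 are negatively keyed; on a 0–6 scale, reversed = 6 − raw.
  item 2: 5
  item 3: 3
  item 6: 6 − 4 = 2
  item 8: 6 − 0 = 6
  item 13: 3
  item 14: 6 − 1 = 5
Sum = 5 + 3 + 2 + 6 + 3 + 5 = 24

24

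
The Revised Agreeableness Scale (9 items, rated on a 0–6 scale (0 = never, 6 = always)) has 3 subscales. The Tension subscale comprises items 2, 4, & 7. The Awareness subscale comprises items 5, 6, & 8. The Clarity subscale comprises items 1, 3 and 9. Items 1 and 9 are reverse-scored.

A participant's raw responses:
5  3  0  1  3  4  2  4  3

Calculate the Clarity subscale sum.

Clarity items: 1, 3, 9.
Of these, items 1 and 9 are reverse-scored; reversed = (0+6) − raw = 6 − raw.
  item 1: 6 − 5 = 1
  item 3: 0
  item 9: 6 − 3 = 3
Sum = 1 + 0 + 3 = 4

4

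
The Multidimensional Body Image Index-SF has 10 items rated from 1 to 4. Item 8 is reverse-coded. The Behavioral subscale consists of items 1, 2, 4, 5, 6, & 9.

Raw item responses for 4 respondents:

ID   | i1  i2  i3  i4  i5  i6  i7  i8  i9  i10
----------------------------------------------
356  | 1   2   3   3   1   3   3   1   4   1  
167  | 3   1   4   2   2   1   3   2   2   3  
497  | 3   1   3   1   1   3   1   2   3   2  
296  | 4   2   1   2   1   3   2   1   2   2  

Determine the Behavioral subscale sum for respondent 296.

Respondent 296 raw: 4, 2, 1, 2, 1, 3, 2, 1, 2, 2.
Behavioral items: 1, 2, 4, 5, 6, 9.
Reverse-coded (reverse-coded value = 5 − response):
  item 1: 4
  item 2: 2
  item 4: 2
  item 5: 1
  item 6: 3
  item 9: 2
Sum = 4 + 2 + 2 + 1 + 3 + 2 = 14

14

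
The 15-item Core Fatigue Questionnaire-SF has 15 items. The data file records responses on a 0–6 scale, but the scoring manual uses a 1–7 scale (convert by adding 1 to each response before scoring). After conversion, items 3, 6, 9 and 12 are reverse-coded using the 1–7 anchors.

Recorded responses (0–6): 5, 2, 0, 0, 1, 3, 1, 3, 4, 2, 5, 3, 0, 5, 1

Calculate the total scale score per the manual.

Convert to 1–7: 6, 3, 1, 1, 2, 4, 2, 4, 5, 3, 6, 4, 1, 6, 2
Reverse-coded (on a 1–7 scale, reversed = 8 − raw):
  item 3: 8 − 1 = 7
  item 6: 8 − 4 = 4
  item 9: 8 − 5 = 3
  item 12: 8 − 4 = 4
Scored: 6, 3, 7, 1, 2, 4, 2, 4, 3, 3, 6, 4, 1, 6, 2
Total = 54

54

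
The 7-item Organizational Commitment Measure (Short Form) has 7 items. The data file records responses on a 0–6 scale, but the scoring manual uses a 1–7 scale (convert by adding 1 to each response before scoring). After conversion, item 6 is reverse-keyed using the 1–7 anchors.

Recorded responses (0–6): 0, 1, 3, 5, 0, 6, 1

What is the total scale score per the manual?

Convert to 1–7: 1, 2, 4, 6, 1, 7, 2
Reverse-coded (reversed = (1+7) − raw = 8 − raw):
  item 6: 8 − 7 = 1
Scored: 1, 2, 4, 6, 1, 1, 2
Total = 17

17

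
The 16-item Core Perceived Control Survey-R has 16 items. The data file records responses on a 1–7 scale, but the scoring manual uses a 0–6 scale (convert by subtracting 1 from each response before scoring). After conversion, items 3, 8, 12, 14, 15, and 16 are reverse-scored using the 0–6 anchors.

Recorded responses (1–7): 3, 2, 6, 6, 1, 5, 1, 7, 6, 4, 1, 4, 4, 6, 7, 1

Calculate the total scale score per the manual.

34

Convert to 0–6: 2, 1, 5, 5, 0, 4, 0, 6, 5, 3, 0, 3, 3, 5, 6, 0
Reverse-coded (reversed = (0+6) − raw = 6 − raw):
  item 3: 6 − 5 = 1
  item 8: 6 − 6 = 0
  item 12: 6 − 3 = 3
  item 14: 6 − 5 = 1
  item 15: 6 − 6 = 0
  item 16: 6 − 0 = 6
Scored: 2, 1, 1, 5, 0, 4, 0, 0, 5, 3, 0, 3, 3, 1, 0, 6
Total = 34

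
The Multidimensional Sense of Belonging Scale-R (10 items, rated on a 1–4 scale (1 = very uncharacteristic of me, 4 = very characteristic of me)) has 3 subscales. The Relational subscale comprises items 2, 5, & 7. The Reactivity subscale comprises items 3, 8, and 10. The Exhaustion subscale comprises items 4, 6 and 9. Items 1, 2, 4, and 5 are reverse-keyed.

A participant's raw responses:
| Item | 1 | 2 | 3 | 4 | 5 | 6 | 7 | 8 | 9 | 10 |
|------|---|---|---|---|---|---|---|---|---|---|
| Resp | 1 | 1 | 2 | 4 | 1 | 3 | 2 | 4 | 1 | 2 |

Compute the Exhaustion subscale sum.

Exhaustion items: 4, 6, 9.
Of these, item 4 is reverse-keyed; reverse-coded value = 5 − response.
  item 4: 5 − 4 = 1
  item 6: 3
  item 9: 1
Sum = 1 + 3 + 1 = 5

5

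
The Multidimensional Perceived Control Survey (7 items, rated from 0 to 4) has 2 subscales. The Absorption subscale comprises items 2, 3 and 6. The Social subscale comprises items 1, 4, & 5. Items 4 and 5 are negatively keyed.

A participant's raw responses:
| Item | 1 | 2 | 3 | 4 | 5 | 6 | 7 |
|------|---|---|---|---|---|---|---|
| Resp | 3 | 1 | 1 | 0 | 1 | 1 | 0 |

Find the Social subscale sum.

10

Social items: 1, 4, 5.
Of these, items 4 & 5 are negatively keyed; on a 0–4 scale, reversed = 4 − raw.
  item 1: 3
  item 4: 4 − 0 = 4
  item 5: 4 − 1 = 3
Sum = 3 + 4 + 3 = 10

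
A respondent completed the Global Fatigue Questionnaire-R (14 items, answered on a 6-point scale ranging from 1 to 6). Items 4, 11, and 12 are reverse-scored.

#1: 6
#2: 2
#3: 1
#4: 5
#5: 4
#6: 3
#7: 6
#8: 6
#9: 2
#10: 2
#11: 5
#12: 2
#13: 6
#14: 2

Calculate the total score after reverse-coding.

49

Reverse-scored items use 7 − raw:
  item 4: 7 − 5 = 2
  item 11: 7 − 5 = 2
  item 12: 7 − 2 = 5
After reverse-coding: 6, 2, 1, 2, 4, 3, 6, 6, 2, 2, 2, 5, 6, 2
Total = 6 + 2 + 1 + 2 + 4 + 3 + 6 + 6 + 2 + 2 + 2 + 5 + 6 + 2 = 49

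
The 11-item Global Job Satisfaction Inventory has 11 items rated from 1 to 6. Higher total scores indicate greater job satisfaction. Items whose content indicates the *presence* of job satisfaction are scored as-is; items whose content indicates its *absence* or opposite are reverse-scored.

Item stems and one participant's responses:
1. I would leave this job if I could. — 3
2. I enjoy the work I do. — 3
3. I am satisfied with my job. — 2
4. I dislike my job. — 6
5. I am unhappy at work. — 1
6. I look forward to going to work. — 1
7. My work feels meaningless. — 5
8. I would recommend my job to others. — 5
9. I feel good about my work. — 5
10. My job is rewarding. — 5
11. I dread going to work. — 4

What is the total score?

37

Items 1, 4, 5, 7, 11 describe the absence/opposite of job satisfaction → reverse-score.
on a 1–6 scale, reversed = 7 − raw.
  item 1: 7 − 3 = 4
  item 2: 3
  item 3: 2
  item 4: 7 − 6 = 1
  item 5: 7 − 1 = 6
  item 6: 1
  item 7: 7 − 5 = 2
  item 8: 5
  item 9: 5
  item 10: 5
  item 11: 7 − 4 = 3
Total = 4 + 3 + 2 + 1 + 6 + 1 + 2 + 5 + 5 + 5 + 3 = 37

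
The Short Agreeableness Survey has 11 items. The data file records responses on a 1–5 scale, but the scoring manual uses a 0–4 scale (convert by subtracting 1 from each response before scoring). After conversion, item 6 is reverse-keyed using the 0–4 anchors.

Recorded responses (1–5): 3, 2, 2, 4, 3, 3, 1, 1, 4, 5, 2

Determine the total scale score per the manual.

Convert to 0–4: 2, 1, 1, 3, 2, 2, 0, 0, 3, 4, 1
Reverse-coded (reverse-coded value = 4 − response):
  item 6: 4 − 2 = 2
Scored: 2, 1, 1, 3, 2, 2, 0, 0, 3, 4, 1
Total = 19

19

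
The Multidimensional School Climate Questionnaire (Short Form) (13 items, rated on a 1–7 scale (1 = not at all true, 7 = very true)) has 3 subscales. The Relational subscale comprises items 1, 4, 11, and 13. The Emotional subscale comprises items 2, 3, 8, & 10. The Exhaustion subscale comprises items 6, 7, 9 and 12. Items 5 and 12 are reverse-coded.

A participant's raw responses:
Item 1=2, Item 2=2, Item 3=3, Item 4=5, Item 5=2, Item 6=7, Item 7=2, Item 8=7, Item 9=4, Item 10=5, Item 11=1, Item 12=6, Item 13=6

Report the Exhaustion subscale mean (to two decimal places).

Exhaustion items: 6, 7, 9, 12.
Of these, item 12 is reverse-coded; on a 1–7 scale, reversed = 8 − raw.
  item 6: 7
  item 7: 2
  item 9: 4
  item 12: 8 − 6 = 2
Sum = 7 + 2 + 4 + 2 = 15
Mean = 15 / 4 = 3.75

3.75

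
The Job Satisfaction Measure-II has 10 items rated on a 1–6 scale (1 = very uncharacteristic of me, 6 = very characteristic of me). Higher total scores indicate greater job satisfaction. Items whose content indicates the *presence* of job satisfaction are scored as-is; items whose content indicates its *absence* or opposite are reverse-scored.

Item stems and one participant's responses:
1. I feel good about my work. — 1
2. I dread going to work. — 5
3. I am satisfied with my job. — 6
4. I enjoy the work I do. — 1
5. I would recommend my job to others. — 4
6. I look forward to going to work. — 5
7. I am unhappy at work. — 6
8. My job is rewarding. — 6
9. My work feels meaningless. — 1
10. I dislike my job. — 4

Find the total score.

35

Items 2, 7, 9, 10 describe the absence/opposite of job satisfaction → reverse-score.
on a 1–6 scale, reversed = 7 − raw.
  item 1: 1
  item 2: 7 − 5 = 2
  item 3: 6
  item 4: 1
  item 5: 4
  item 6: 5
  item 7: 7 − 6 = 1
  item 8: 6
  item 9: 7 − 1 = 6
  item 10: 7 − 4 = 3
Total = 1 + 2 + 6 + 1 + 4 + 5 + 1 + 6 + 6 + 3 = 35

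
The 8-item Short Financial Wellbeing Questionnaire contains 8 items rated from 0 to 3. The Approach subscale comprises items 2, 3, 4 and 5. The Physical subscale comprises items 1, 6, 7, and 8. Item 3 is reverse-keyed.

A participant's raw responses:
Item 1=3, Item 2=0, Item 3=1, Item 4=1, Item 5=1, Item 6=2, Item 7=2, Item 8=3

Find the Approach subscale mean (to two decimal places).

1.00

Approach items: 2, 3, 4, 5.
Of these, item 3 is reverse-keyed; reversed = (0+3) − raw = 3 − raw.
  item 2: 0
  item 3: 3 − 1 = 2
  item 4: 1
  item 5: 1
Sum = 0 + 2 + 1 + 1 = 4
Mean = 4 / 4 = 1.00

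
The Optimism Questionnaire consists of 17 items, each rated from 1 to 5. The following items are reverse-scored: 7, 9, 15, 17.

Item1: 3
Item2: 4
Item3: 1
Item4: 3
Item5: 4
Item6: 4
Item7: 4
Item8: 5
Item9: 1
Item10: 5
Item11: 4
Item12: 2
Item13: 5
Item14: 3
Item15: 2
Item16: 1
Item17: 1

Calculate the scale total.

Reversing items 7, 9, 15, and 17 with 6 − raw:
Total = 3 + 4 + 1 + 3 + 4 + 4 + (6−4) + 5 + (6−1) + 5 + 4 + 2 + 5 + 3 + (6−2) + 1 + (6−1)
      = 3 + 4 + 1 + 3 + 4 + 4 + 2 + 5 + 5 + 5 + 4 + 2 + 5 + 3 + 4 + 1 + 5 = 60

60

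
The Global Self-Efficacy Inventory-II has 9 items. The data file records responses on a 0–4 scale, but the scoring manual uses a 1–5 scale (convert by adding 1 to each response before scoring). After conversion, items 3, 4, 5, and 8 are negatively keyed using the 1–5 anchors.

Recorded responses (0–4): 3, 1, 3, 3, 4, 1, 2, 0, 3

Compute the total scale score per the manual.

Convert to 1–5: 4, 2, 4, 4, 5, 2, 3, 1, 4
Reverse-coded (on a 1–5 scale, reversed = 6 − raw):
  item 3: 6 − 4 = 2
  item 4: 6 − 4 = 2
  item 5: 6 − 5 = 1
  item 8: 6 − 1 = 5
Scored: 4, 2, 2, 2, 1, 2, 3, 5, 4
Total = 25

25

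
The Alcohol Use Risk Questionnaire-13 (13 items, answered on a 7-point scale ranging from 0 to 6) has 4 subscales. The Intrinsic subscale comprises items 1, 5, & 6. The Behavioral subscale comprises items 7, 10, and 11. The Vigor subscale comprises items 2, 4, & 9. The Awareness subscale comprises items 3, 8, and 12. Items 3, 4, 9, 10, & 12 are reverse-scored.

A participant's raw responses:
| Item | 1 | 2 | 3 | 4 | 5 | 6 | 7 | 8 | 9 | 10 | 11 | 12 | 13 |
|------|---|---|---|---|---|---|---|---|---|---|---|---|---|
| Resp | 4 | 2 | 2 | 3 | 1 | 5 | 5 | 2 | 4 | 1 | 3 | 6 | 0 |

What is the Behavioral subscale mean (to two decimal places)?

Behavioral items: 7, 10, 11.
Of these, item 10 is reverse-scored; on a 0–6 scale, reversed = 6 − raw.
  item 7: 5
  item 10: 6 − 1 = 5
  item 11: 3
Sum = 5 + 5 + 3 = 13
Mean = 13 / 3 = 4.33

4.33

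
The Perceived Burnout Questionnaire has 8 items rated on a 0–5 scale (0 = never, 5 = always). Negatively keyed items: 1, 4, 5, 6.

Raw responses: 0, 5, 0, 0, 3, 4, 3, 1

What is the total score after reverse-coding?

22

Negatively keyed items use 5 − raw:
  item 1: 5 − 0 = 5
  item 4: 5 − 0 = 5
  item 5: 5 − 3 = 2
  item 6: 5 − 4 = 1
Scored responses: 5, 5, 0, 5, 2, 1, 3, 1
Total = 5 + 5 + 0 + 5 + 2 + 1 + 3 + 1 = 22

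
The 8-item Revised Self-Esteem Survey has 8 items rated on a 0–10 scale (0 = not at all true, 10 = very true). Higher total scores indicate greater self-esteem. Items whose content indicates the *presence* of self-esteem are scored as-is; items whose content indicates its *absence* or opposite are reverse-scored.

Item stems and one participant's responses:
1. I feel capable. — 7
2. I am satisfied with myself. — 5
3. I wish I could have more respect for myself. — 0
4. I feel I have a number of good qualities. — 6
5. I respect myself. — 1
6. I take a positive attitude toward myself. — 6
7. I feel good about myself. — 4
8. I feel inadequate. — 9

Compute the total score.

40

Items 3, 8 describe the absence/opposite of self-esteem → reverse-score.
on a 0–10 scale, reversed = 10 − raw.
  item 1: 7
  item 2: 5
  item 3: 10 − 0 = 10
  item 4: 6
  item 5: 1
  item 6: 6
  item 7: 4
  item 8: 10 − 9 = 1
Total = 7 + 5 + 10 + 6 + 1 + 6 + 4 + 1 = 40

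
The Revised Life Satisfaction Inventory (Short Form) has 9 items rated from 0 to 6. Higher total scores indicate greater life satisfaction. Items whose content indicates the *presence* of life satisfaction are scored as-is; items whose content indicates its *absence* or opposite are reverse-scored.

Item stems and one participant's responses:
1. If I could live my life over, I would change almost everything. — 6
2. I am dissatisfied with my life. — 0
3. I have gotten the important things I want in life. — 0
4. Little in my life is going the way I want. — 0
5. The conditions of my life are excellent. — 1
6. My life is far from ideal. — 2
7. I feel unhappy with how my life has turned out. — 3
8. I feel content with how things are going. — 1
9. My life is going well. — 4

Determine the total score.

Items 1, 2, 4, 6, 7 describe the absence/opposite of life satisfaction → reverse-score.
reversed = (0+6) − raw = 6 − raw.
  item 1: 6 − 6 = 0
  item 2: 6 − 0 = 6
  item 3: 0
  item 4: 6 − 0 = 6
  item 5: 1
  item 6: 6 − 2 = 4
  item 7: 6 − 3 = 3
  item 8: 1
  item 9: 4
Total = 0 + 6 + 0 + 6 + 1 + 4 + 3 + 1 + 4 = 25

25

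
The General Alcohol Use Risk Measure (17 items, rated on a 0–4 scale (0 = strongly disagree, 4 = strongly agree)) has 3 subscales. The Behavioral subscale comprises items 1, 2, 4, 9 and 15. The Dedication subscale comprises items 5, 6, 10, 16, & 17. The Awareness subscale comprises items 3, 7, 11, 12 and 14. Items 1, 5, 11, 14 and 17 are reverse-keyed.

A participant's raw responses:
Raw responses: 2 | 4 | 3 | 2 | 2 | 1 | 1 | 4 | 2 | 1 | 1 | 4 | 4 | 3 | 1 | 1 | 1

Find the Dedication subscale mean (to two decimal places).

Dedication items: 5, 6, 10, 16, 17.
Of these, items 5 & 17 are reverse-keyed; reversed = (0+4) − raw = 4 − raw.
  item 5: 4 − 2 = 2
  item 6: 1
  item 10: 1
  item 16: 1
  item 17: 4 − 1 = 3
Sum = 2 + 1 + 1 + 1 + 3 = 8
Mean = 8 / 5 = 1.60

1.60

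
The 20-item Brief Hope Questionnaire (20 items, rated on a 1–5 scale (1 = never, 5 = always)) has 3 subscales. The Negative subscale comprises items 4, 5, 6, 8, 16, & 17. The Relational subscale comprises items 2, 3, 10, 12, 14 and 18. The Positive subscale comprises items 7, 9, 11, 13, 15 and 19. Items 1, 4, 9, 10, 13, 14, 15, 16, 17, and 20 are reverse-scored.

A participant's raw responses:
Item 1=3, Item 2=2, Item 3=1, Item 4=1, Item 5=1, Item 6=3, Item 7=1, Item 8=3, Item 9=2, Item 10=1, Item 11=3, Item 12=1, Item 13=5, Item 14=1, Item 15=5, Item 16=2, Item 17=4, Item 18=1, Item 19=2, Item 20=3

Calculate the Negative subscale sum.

Negative items: 4, 5, 6, 8, 16, 17.
Of these, items 4, 16, & 17 are reverse-scored; reversed = (1+5) − raw = 6 − raw.
  item 4: 6 − 1 = 5
  item 5: 1
  item 6: 3
  item 8: 3
  item 16: 6 − 2 = 4
  item 17: 6 − 4 = 2
Sum = 5 + 1 + 3 + 3 + 4 + 2 = 18

18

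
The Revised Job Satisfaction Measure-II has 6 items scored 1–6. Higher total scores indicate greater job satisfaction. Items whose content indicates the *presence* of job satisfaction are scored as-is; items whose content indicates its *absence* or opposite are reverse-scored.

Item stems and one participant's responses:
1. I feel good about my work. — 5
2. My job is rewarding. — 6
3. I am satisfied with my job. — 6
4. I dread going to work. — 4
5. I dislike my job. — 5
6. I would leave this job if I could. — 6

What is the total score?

Items 4, 5, 6 describe the absence/opposite of job satisfaction → reverse-score.
reverse-coded value = 7 − response.
  item 1: 5
  item 2: 6
  item 3: 6
  item 4: 7 − 4 = 3
  item 5: 7 − 5 = 2
  item 6: 7 − 6 = 1
Total = 5 + 6 + 6 + 3 + 2 + 1 = 23

23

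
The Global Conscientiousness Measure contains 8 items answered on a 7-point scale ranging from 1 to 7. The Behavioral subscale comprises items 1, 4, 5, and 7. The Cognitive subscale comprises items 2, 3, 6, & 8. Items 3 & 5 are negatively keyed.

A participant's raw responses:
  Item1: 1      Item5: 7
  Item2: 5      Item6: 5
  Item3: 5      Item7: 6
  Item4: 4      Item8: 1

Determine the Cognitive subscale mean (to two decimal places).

3.50

Cognitive items: 2, 3, 6, 8.
Of these, item 3 is negatively keyed; reversed = (1+7) − raw = 8 − raw.
  item 2: 5
  item 3: 8 − 5 = 3
  item 6: 5
  item 8: 1
Sum = 5 + 3 + 5 + 1 = 14
Mean = 14 / 4 = 3.50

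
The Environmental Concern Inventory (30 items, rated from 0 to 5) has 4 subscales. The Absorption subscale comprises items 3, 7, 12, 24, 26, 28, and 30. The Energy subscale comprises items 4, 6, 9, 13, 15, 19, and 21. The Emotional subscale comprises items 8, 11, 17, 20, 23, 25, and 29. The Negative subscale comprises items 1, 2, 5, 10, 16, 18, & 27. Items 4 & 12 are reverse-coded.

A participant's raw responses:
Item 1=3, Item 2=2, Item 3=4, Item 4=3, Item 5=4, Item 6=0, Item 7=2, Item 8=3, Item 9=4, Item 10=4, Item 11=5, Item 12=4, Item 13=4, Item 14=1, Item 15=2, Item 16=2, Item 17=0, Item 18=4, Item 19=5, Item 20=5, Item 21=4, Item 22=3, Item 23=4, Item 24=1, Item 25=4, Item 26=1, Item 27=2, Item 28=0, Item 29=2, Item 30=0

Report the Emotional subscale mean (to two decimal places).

Emotional items: 8, 11, 17, 20, 23, 25, 29.
  item 8: 3
  item 11: 5
  item 17: 0
  item 20: 5
  item 23: 4
  item 25: 4
  item 29: 2
Sum = 3 + 5 + 0 + 5 + 4 + 4 + 2 = 23
Mean = 23 / 7 = 3.29

3.29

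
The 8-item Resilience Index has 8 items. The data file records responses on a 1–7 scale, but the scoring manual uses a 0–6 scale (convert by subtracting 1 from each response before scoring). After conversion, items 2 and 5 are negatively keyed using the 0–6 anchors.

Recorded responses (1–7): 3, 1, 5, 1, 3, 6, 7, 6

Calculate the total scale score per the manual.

32

Convert to 0–6: 2, 0, 4, 0, 2, 5, 6, 5
Reverse-coded (on a 0–6 scale, reversed = 6 − raw):
  item 2: 6 − 0 = 6
  item 5: 6 − 2 = 4
Scored: 2, 6, 4, 0, 4, 5, 6, 5
Total = 32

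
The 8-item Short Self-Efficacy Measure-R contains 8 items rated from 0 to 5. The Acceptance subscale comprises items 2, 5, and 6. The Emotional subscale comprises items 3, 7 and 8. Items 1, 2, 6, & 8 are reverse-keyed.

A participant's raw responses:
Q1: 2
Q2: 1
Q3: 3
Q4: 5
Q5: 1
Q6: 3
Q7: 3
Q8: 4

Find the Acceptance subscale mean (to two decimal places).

2.33

Acceptance items: 2, 5, 6.
Of these, items 2 & 6 are reverse-keyed; reversed = (0+5) − raw = 5 − raw.
  item 2: 5 − 1 = 4
  item 5: 1
  item 6: 5 − 3 = 2
Sum = 4 + 1 + 2 = 7
Mean = 7 / 3 = 2.33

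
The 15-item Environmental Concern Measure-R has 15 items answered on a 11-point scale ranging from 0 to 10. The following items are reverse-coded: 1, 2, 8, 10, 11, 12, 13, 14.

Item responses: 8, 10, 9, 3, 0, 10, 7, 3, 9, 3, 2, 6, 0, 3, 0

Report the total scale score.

Raw sum = 73. Reverse-coded items: 1, 2, 8, 10, 11, 12, 13, 14; their raw sum = 35.
Each reversal replaces raw with 10 − raw, changing the total by 10 − 2·raw per item.
Total = 73 + 8·10 − 2·35 = 73 + 80 − 70 = 83

83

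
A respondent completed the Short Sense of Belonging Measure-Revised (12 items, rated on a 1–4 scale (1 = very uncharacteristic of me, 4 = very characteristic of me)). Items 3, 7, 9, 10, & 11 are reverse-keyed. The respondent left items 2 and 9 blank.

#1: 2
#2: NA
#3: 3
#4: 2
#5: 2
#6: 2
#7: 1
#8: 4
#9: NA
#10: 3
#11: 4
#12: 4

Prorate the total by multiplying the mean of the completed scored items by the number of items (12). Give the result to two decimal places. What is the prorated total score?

Reverse-coded (reverse-coded value = 5 − response):
  item 3: 5 − 3 = 2
  item 7: 5 − 1 = 4
  item 10: 5 − 3 = 2
  item 11: 5 − 4 = 1
Completed scored items (10 of 12): 2, 2, 2, 2, 2, 4, 4, 2, 1, 4; sum = 25.
Person mean = 25 / 10 ≈ 2.5000
Prorated total = (25 / 10) × 12 = 30.00 (to 2 dp)

30.00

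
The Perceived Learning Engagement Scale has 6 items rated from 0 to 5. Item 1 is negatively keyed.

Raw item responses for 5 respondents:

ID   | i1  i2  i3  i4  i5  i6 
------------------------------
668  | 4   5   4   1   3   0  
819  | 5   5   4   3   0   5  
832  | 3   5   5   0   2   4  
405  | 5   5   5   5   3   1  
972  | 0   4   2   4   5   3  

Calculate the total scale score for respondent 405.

19

Respondent 405 raw: 5, 5, 5, 5, 3, 1.
Reverse-coded (on a 0–5 scale, reversed = 5 − raw):
  item 1: 5 − 5 = 0
  item 2: 5
  item 3: 5
  item 4: 5
  item 5: 3
  item 6: 1
Sum = 0 + 5 + 5 + 5 + 3 + 1 = 19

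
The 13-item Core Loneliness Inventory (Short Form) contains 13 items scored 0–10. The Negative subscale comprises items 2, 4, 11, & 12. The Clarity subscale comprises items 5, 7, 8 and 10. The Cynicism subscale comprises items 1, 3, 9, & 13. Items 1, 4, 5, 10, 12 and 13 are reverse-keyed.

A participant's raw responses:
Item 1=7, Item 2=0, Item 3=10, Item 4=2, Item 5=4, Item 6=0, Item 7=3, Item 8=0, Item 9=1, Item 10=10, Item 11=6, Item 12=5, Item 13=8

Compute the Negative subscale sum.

19

Negative items: 2, 4, 11, 12.
Of these, items 4 and 12 are reverse-keyed; on a 0–10 scale, reversed = 10 − raw.
  item 2: 0
  item 4: 10 − 2 = 8
  item 11: 6
  item 12: 10 − 5 = 5
Sum = 0 + 8 + 6 + 5 = 19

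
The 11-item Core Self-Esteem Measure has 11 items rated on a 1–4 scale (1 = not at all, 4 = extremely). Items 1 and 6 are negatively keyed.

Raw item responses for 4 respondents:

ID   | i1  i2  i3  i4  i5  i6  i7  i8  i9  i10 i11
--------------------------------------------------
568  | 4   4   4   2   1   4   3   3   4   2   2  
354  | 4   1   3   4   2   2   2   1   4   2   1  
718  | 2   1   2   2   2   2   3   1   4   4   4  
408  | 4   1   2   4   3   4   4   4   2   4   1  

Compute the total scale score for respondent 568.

Respondent 568 raw: 4, 4, 4, 2, 1, 4, 3, 3, 4, 2, 2.
Reverse-coded (on a 1–4 scale, reversed = 5 − raw):
  item 1: 5 − 4 = 1
  item 2: 4
  item 3: 4
  item 4: 2
  item 5: 1
  item 6: 5 − 4 = 1
  item 7: 3
  item 8: 3
  item 9: 4
  item 10: 2
  item 11: 2
Sum = 1 + 4 + 4 + 2 + 1 + 1 + 3 + 3 + 4 + 2 + 2 = 27

27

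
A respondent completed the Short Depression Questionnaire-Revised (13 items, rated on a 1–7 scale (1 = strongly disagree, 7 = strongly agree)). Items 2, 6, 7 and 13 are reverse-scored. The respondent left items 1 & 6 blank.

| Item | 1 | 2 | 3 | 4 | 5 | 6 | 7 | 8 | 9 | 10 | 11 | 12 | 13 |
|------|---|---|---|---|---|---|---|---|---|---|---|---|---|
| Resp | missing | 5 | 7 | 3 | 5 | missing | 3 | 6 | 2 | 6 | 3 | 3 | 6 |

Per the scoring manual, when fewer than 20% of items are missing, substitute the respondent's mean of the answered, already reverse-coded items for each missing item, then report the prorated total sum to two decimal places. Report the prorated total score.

Reverse-coded (on a 1–7 scale, reversed = 8 − raw):
  item 2: 8 − 5 = 3
  item 7: 8 − 3 = 5
  item 13: 8 − 6 = 2
Completed scored items (11 of 13): 3, 7, 3, 5, 5, 6, 2, 6, 3, 3, 2; sum = 45.
Person mean = 45 / 11 ≈ 4.0909
Prorated total = (45 / 11) × 13 = 53.18 (to 2 dp)

53.18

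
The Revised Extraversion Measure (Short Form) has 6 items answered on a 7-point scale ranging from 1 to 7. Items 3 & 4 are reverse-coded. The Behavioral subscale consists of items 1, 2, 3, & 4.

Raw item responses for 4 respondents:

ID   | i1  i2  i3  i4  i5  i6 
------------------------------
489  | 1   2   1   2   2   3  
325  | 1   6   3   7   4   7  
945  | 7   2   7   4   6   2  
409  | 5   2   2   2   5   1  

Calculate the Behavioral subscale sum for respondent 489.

Respondent 489 raw: 1, 2, 1, 2, 2, 3.
Behavioral items: 1, 2, 3, 4.
Reverse-coded (reverse-coded value = 8 − response):
  item 1: 1
  item 2: 2
  item 3: 8 − 1 = 7
  item 4: 8 − 2 = 6
Sum = 1 + 2 + 7 + 6 = 16

16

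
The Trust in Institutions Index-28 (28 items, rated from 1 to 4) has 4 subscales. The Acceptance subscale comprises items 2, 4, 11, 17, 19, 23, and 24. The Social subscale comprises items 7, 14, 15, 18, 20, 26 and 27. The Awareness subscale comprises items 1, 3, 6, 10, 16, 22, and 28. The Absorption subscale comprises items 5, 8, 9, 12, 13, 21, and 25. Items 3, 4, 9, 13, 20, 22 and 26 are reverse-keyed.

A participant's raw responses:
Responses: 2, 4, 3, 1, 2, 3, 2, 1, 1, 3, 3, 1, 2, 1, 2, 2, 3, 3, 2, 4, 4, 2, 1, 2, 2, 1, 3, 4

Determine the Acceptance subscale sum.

Acceptance items: 2, 4, 11, 17, 19, 23, 24.
Of these, item 4 is reverse-keyed; reverse-coded value = 5 − response.
  item 2: 4
  item 4: 5 − 1 = 4
  item 11: 3
  item 17: 3
  item 19: 2
  item 23: 1
  item 24: 2
Sum = 4 + 4 + 3 + 3 + 2 + 1 + 2 = 19

19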